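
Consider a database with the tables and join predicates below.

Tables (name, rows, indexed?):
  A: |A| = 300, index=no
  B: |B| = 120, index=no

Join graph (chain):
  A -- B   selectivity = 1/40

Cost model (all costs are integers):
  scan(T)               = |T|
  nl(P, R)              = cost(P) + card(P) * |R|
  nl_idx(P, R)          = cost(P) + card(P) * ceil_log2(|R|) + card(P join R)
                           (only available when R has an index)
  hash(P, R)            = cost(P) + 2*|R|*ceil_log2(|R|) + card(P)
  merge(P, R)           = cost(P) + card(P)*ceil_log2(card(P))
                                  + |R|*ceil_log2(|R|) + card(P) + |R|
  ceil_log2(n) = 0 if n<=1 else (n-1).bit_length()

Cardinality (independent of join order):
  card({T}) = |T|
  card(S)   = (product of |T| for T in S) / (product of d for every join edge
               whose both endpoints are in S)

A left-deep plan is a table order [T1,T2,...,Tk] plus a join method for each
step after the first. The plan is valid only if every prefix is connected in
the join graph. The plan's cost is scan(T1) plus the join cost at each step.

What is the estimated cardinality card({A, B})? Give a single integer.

900

Tables in S: A(300), B(120)
Edges inside S: A-B(d=40)
numerator = 300 * 120 = 36000
denominator = 40 = 40
card(S) = 36000 / 40 = 900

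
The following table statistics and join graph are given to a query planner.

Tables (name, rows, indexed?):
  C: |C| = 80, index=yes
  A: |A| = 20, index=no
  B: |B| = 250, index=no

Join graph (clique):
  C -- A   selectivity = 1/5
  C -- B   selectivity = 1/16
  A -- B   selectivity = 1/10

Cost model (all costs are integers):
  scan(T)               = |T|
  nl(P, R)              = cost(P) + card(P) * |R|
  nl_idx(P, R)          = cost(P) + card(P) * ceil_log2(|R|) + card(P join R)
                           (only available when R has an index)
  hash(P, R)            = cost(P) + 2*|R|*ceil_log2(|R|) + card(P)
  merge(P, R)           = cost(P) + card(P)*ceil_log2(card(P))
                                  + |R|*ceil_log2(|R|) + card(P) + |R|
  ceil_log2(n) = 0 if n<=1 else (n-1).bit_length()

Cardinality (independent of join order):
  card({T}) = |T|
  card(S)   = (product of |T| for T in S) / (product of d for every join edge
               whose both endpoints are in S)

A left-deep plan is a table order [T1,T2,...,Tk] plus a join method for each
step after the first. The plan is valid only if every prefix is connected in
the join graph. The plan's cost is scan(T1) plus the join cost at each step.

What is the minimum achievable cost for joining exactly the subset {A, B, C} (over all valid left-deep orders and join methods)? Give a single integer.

Selinger DP over subsets of {A,B,C}:
  {C}: scan cost=80, card=80
  {A}: scan cost=20, card=20
  {B}: scan cost=250, card=250
  {AC}: card=320; try (A,hash)→360, (C,nl_idx)→480, (C,merge)→780, (A,merge)→840, (C,hash)→1160, (C,nl)→1620 …(+1); best=360 via (A,hash)
  {BC}: card=1250; try (C,hash)→1620, (B,merge)→2970, (C,merge)→3140, (C,nl_idx)→3250, (B,hash)→4160, (B,nl)→20080 …(+1); best=1620 via (C,hash)
  {AB}: card=500; try (A,hash)→700, (B,merge)→2390, (A,merge)→2620, (B,hash)→4040, (B,nl)→5020, (A,nl)→5250; best=700 via (A,hash)
  {ABC}: card=500; try (C,hash)→2320, (A,hash)→3070, (B,hash)→4680, (C,nl_idx)→4700, (B,merge)→5810, (C,merge)→6340 …(+4); best=2320 via (C,hash)

2320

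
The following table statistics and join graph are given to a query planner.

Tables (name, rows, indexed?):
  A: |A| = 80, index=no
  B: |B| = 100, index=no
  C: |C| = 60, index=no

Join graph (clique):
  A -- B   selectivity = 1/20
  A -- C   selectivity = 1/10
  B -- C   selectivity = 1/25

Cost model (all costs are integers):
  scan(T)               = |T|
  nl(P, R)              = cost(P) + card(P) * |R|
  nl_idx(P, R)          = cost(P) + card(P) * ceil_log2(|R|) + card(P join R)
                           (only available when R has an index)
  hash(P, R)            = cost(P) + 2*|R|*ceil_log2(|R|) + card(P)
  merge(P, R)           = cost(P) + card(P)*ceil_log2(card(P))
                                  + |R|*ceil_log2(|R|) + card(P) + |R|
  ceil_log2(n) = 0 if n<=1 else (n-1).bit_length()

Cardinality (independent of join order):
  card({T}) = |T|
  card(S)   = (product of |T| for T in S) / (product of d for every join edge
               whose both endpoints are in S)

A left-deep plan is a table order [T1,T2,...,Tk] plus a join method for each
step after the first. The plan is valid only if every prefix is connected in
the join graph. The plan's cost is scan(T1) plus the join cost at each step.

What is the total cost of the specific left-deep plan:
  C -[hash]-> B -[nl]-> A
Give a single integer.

20720

step 1: scan C: cost=60, card=60
step 2: join B via hash
    card(P join B) = 60*100/(25) = 240
    cost = 60 + 2*100*7 + 60 = 1520
step 3: join A via nl
    card(P join A) = 240*80/(20*10) = 96
    cost = 1520 + 240*80 = 20720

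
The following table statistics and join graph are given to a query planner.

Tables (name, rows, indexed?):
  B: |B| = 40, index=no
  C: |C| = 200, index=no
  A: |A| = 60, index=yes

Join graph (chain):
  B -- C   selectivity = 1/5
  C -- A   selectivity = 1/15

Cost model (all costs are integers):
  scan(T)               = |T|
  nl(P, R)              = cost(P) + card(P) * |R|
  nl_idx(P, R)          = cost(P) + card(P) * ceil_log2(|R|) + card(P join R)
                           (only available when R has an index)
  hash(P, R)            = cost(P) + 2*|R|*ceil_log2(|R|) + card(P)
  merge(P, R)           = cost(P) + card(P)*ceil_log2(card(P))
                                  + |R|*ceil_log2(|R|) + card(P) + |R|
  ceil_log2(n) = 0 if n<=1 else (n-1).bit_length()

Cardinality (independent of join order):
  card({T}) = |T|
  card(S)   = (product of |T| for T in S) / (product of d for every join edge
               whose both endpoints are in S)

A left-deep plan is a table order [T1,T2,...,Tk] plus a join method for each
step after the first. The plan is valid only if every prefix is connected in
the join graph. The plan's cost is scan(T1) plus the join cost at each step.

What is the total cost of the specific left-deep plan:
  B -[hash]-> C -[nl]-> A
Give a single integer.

99280

step 1: scan B: cost=40, card=40
step 2: join C via hash
    card(P join C) = 40*200/(5) = 1600
    cost = 40 + 2*200*8 + 40 = 3280
step 3: join A via nl
    card(P join A) = 1600*60/(15) = 6400
    cost = 3280 + 1600*60 = 99280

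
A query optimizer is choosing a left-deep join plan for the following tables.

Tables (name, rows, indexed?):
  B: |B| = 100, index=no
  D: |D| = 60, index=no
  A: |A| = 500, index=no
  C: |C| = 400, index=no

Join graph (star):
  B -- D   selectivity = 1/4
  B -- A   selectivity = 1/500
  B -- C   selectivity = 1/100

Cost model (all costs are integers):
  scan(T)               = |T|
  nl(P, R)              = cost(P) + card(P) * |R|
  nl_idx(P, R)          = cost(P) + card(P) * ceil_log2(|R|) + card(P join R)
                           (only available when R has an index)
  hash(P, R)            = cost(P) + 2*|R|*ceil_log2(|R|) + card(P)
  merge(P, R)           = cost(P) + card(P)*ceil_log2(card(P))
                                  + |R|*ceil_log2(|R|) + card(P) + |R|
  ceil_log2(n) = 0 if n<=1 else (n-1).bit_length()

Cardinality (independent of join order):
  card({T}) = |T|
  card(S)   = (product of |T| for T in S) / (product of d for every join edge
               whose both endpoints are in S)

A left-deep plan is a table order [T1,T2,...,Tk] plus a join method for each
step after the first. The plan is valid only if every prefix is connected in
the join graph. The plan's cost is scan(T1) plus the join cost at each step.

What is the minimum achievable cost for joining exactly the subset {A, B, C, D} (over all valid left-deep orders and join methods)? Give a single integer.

Selinger DP over subsets of {A,B,C,D}:
  {B}: scan cost=100, card=100
  {D}: scan cost=60, card=60
  {A}: scan cost=500, card=500
  {C}: scan cost=400, card=400
  {BD}: card=1500; try (D,hash)→920, (B,merge)→1280, (D,merge)→1320, (B,hash)→1520, (B,nl)→6060, (D,nl)→6100; best=920 via (D,hash)
  {AB}: card=100; try (B,hash)→2400, (A,merge)→5900, (B,merge)→6300, (A,hash)→9200, (A,nl)→50100, (B,nl)→50500; best=2400 via (B,hash)
  {BC}: card=400; try (B,hash)→2200, (C,merge)→4900, (B,merge)→5200, (C,hash)→7400, (C,nl)→40100, (B,nl)→40400; best=2200 via (B,hash)
  {ABD}: card=1500; try (D,hash)→3220, (D,merge)→3620, (D,nl)→8400, (A,hash)→11420, (A,merge)→23920, (A,nl)→750920; best=3220 via (D,hash)
  {BCD}: card=6000; try (D,hash)→3320, (D,merge)→6620, (C,hash)→9620, (C,merge)→22920, (D,nl)→26200, (C,nl)→600920; best=3320 via (D,hash)
  {ABC}: card=400; try (C,merge)→7200, (C,hash)→9700, (A,merge)→11200, (A,hash)→11600, (C,nl)→42400, (A,nl)→202200; best=7200 via (C,merge)
  {ABCD}: card=6000; try (D,hash)→8320, (D,merge)→11620, (C,hash)→11920, (A,hash)→18320, (C,merge)→25220, (D,nl)→31200 …(+3); best=8320 via (D,hash)

8320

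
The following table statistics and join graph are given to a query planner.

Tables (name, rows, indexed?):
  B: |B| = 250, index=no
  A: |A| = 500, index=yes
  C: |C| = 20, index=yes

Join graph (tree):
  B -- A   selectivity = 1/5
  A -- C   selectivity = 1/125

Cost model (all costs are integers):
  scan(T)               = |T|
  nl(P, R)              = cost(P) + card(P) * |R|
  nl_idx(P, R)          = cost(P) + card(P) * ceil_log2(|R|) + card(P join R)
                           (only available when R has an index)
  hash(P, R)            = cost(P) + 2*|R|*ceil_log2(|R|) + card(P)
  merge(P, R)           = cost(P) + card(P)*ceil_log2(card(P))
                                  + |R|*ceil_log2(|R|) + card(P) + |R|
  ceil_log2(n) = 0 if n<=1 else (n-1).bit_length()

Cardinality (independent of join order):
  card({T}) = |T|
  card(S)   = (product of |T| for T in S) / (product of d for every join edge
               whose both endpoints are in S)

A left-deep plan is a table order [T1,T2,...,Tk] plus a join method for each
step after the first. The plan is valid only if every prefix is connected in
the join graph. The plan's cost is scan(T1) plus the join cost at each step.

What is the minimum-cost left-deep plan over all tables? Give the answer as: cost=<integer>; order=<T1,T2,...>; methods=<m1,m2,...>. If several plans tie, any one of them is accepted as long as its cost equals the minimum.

cost=3170; order=C,A,B; methods=nl_idx,merge

Selinger DP (subsets sized 1..n):
  {B}: scan cost=250, card=250
  {A}: scan cost=500, card=500
  {C}: scan cost=20, card=20
  {AB}: card=25000; try (B,hash)→5000, (A,merge)→7500, (B,merge)→7750, (A,hash)→9500, (A,nl_idx)→27500, (A,nl)→125250 …(+1); best=5000 via (B,hash)
  {AC}: card=80; try (A,nl_idx)→280, (C,hash)→1200, (C,nl_idx)→3080, (A,merge)→5140, (C,merge)→5620, (A,hash)→9040 …(+2); best=280 via (A,nl_idx)
  {ABC}: card=4000; try (B,merge)→3170, (B,hash)→4360, (B,nl)→20280, (C,hash)→30200, (C,nl_idx)→134000, (C,merge)→405120 …(+1); best=3170 via (B,merge)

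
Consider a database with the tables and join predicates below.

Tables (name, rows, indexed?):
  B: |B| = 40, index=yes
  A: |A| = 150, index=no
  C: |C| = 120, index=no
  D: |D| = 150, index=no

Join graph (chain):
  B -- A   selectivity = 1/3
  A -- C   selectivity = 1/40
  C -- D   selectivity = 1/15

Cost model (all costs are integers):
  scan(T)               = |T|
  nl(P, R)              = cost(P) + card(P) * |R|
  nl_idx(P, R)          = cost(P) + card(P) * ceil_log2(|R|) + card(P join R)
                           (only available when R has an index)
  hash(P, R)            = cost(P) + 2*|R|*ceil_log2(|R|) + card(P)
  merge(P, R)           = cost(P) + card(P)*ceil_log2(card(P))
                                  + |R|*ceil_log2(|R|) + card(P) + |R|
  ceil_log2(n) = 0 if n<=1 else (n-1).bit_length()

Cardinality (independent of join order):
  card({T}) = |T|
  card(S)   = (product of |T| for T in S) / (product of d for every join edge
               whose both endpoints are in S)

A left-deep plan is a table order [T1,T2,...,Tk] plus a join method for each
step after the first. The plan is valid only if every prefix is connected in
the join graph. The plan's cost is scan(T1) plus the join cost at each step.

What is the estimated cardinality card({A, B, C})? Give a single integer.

6000

Tables in S: A(150), B(40), C(120)
Edges inside S: B-A(d=3), A-C(d=40)
numerator = 150 * 40 * 120 = 720000
denominator = 3 * 40 = 120
card(S) = 720000 / 120 = 6000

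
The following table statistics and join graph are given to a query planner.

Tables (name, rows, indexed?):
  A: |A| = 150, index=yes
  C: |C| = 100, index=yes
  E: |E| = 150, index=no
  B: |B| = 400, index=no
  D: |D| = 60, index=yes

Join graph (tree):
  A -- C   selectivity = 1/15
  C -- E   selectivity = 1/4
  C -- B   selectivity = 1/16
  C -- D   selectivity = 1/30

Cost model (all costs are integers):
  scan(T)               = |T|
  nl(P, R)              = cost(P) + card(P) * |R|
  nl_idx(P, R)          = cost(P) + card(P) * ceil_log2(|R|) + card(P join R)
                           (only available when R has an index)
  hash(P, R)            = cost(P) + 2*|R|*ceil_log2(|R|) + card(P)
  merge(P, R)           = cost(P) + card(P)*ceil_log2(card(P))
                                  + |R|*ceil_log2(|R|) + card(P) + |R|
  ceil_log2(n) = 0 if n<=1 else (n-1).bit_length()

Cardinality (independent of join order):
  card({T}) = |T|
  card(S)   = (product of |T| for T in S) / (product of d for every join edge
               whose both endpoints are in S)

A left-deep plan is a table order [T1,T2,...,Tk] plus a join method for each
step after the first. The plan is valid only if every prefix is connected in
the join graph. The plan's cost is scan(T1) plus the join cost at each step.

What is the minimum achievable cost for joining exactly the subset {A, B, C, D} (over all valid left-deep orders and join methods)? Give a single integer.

12480

Selinger DP over subsets of {A,B,C,D}:
  {A}: scan cost=150, card=150
  {C}: scan cost=100, card=100
  {B}: scan cost=400, card=400
  {D}: scan cost=60, card=60
  {AC}: card=1000; try (C,hash)→1700, (A,nl_idx)→1900, (C,nl_idx)→2200, (A,merge)→2250, (C,merge)→2300, (A,hash)→2600 …(+2); best=1700 via (C,hash)
  {BC}: card=2500; try (C,hash)→2200, (B,merge)→4900, (C,merge)→5200, (C,nl_idx)→5700, (B,hash)→7400, (B,nl)→40100 …(+1); best=2200 via (C,hash)
  {CD}: card=200; try (C,nl_idx)→680, (D,nl_idx)→900, (D,hash)→920, (C,merge)→1280, (D,merge)→1320, (C,hash)→1520 …(+2); best=680 via (C,nl_idx)
  {ABC}: card=25000; try (A,hash)→7100, (B,hash)→9900, (B,merge)→16700, (A,merge)→36050, (A,nl_idx)→47200, (A,nl)→377200 …(+1); best=7100 via (A,hash)
  {ACD}: card=2000; try (A,hash)→3280, (D,hash)→3420, (A,merge)→3830, (A,nl_idx)→4280, (D,nl_idx)→9700, (D,merge)→13120 …(+2); best=3280 via (A,hash)
  {BCD}: card=5000; try (D,hash)→5420, (B,merge)→6480, (B,hash)→8080, (D,nl_idx)→22200, (D,merge)→35120, (B,nl)→80680 …(+1); best=5420 via (D,hash)
  {ABCD}: card=50000; try (B,hash)→12480, (A,hash)→12820, (B,merge)→31280, (D,hash)→32820, (A,merge)→76770, (A,nl_idx)→95420 …(+5); best=12480 via (B,hash)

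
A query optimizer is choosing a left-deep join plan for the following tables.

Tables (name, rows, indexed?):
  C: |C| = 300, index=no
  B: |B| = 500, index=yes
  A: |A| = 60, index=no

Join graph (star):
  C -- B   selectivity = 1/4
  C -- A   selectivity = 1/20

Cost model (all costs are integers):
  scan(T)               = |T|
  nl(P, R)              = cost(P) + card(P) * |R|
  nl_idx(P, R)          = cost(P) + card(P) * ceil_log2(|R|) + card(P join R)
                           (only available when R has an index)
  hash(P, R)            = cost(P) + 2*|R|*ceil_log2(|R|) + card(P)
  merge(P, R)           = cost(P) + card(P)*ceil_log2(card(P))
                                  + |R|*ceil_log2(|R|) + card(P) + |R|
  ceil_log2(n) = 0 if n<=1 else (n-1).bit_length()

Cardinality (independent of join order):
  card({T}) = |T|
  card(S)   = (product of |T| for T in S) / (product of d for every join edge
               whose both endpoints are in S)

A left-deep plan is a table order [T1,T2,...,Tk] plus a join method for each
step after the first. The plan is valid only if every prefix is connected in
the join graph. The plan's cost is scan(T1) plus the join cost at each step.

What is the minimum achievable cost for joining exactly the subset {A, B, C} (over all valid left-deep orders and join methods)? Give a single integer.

11220

Selinger DP over subsets of {A,B,C}:
  {C}: scan cost=300, card=300
  {B}: scan cost=500, card=500
  {A}: scan cost=60, card=60
  {BC}: card=37500; try (C,hash)→6400, (B,merge)→8300, (C,merge)→8500, (B,hash)→9600, (B,nl_idx)→40500, (B,nl)→150300 …(+1); best=6400 via (C,hash)
  {AC}: card=900; try (A,hash)→1320, (C,merge)→3480, (A,merge)→3720, (C,hash)→5520, (C,nl)→18060, (A,nl)→18300; best=1320 via (A,hash)
  {ABC}: card=112500; try (B,hash)→11220, (B,merge)→16220, (A,hash)→44620, (B,nl_idx)→121920, (B,nl)→451320, (A,merge)→644320 …(+1); best=11220 via (B,hash)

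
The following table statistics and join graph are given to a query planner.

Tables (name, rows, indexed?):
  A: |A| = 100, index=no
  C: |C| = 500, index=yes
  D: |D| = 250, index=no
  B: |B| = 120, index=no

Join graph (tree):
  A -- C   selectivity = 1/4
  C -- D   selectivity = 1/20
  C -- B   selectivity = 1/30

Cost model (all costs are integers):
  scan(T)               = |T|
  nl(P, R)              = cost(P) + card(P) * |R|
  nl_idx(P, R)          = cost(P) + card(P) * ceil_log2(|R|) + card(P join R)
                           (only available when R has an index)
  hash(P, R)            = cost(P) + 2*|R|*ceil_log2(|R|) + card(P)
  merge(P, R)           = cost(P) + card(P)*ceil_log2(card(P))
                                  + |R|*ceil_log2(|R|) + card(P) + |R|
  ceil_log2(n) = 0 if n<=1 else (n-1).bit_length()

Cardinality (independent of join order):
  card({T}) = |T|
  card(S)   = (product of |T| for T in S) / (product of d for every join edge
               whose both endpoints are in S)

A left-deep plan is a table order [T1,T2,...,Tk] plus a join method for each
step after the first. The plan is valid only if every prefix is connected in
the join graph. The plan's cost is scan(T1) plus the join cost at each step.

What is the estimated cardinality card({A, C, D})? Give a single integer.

Tables in S: A(100), C(500), D(250)
Edges inside S: A-C(d=4), C-D(d=20)
numerator = 100 * 500 * 250 = 12500000
denominator = 4 * 20 = 80
card(S) = 12500000 / 80 = 156250

156250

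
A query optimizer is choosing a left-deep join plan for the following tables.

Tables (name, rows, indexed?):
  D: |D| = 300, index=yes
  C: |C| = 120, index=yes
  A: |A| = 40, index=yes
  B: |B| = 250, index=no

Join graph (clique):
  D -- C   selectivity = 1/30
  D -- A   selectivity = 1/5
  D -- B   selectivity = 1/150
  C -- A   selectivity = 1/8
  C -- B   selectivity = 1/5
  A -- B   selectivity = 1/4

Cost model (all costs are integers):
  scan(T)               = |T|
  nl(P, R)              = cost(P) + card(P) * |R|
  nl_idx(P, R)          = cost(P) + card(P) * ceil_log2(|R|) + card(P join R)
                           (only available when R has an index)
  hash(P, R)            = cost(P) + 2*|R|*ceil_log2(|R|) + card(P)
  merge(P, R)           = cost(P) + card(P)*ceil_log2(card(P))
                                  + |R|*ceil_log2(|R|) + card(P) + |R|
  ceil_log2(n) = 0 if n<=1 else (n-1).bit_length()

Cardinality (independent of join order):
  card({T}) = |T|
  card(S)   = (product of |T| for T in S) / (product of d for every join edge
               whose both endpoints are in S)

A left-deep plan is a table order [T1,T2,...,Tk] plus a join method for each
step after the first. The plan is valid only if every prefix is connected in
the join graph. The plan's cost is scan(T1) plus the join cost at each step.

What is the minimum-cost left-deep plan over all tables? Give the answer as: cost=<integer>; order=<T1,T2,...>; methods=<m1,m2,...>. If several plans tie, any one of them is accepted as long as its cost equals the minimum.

Selinger DP (subsets sized 1..n):
  {D}: scan cost=300, card=300
  {C}: scan cost=120, card=120
  {A}: scan cost=40, card=40
  {B}: scan cost=250, card=250
  {CD}: card=1200; try (C,hash)→2280, (D,nl_idx)→2400, (C,nl_idx)→3600, (D,merge)→4080, (C,merge)→4260, (D,hash)→5640 …(+2); best=2280 via (C,hash)
  {AD}: card=2400; try (A,hash)→1080, (D,nl_idx)→2800, (D,merge)→3320, (A,merge)→3580, (A,nl_idx)→4500, (D,hash)→5480 …(+2); best=1080 via (A,hash)
  {BD}: card=500; try (D,nl_idx)→3000, (B,hash)→4600, (D,merge)→5500, (B,merge)→5550, (D,hash)→5900, (D,nl)→75250 …(+1); best=3000 via (D,nl_idx)
  {AC}: card=600; try (A,hash)→720, (C,nl_idx)→920, (C,merge)→1280, (A,merge)→1360, (A,nl_idx)→1440, (C,hash)→1760 …(+2); best=720 via (A,hash)
  {BC}: card=6000; try (C,hash)→2180, (B,merge)→3330, (C,merge)→3460, (B,hash)→4240, (C,nl_idx)→8000, (B,nl)→30120 …(+1); best=2180 via (C,hash)
  {AB}: card=2500; try (A,hash)→980, (B,merge)→2570, (A,merge)→2780, (B,hash)→4080, (A,nl_idx)→4250, (B,nl)→10040 …(+1); best=980 via (A,hash)
  {ACD}: card=1200; try (A,hash)→3960, (C,hash)→5160, (D,hash)→6720, (D,nl_idx)→7320, (D,merge)→10320, (A,nl_idx)→10680 …(+6); best=3960 via (A,hash)
  {BCD}: card=400; try (C,hash)→5180, (C,nl_idx)→6900, (B,hash)→7480, (C,merge)→8960, (D,hash)→13580, (B,merge)→18930 …(+5); best=5180 via (C,hash)
  {ABD}: card=1000; try (A,hash)→3980, (A,nl_idx)→7000, (B,hash)→7480, (A,merge)→8280, (D,hash)→8880, (A,nl)→23000 …(+5); best=3980 via (A,hash)
  {ABC}: card=7500; try (C,hash)→5160, (B,hash)→5320, (A,hash)→8660, (B,merge)→9570, (C,nl_idx)→25980, (C,merge)→34440 …(+5); best=5160 via (C,hash)
  {ABCD}: card=100; try (A,hash)→6060, (C,hash)→6660, (A,nl_idx)→7680, (B,hash)→9160, (A,merge)→9460, (C,nl_idx)→11080 …(+9); best=6060 via (A,hash)

cost=6060; order=B,D,C,A; methods=nl_idx,hash,hash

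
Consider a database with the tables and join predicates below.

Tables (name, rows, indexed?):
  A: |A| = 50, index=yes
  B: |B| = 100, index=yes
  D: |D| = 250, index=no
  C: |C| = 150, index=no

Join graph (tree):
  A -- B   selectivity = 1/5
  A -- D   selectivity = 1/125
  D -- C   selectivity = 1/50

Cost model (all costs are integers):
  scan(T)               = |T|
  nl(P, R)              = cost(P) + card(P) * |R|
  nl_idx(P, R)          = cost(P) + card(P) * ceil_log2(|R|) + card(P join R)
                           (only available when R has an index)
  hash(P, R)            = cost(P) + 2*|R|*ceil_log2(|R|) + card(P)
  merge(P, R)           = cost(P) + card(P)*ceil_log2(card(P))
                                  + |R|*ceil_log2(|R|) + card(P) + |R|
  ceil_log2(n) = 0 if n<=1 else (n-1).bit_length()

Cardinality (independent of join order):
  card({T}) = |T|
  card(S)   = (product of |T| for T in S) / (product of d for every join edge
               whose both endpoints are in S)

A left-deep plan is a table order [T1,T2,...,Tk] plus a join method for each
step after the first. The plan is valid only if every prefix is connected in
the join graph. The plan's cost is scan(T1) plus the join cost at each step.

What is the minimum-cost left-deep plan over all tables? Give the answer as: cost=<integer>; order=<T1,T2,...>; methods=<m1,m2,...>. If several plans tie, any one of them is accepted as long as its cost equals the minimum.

Selinger DP (subsets sized 1..n):
  {A}: scan cost=50, card=50
  {B}: scan cost=100, card=100
  {D}: scan cost=250, card=250
  {C}: scan cost=150, card=150
  {AB}: card=1000; try (A,hash)→800, (B,merge)→1200, (A,merge)→1250, (B,nl_idx)→1400, (B,hash)→1500, (A,nl_idx)→1700 …(+2); best=800 via (A,hash)
  {AD}: card=100; try (A,hash)→1100, (A,nl_idx)→1850, (D,merge)→2650, (A,merge)→2850, (D,hash)→4100, (D,nl)→12550 …(+1); best=1100 via (A,hash)
  {CD}: card=750; try (C,hash)→2900, (D,merge)→3750, (C,merge)→3850, (D,hash)→4300, (D,nl)→37650, (C,nl)→37750; best=2900 via (C,hash)
  {ABD}: card=2000; try (B,hash)→2600, (B,merge)→2700, (B,nl_idx)→3800, (D,hash)→5800, (B,nl)→11100, (D,merge)→14050 …(+1); best=2600 via (B,hash)
  {ACD}: card=300; try (C,merge)→3250, (C,hash)→3600, (A,hash)→4250, (A,nl_idx)→7700, (A,merge)→11500, (C,nl)→16100 …(+1); best=3250 via (C,merge)
  {ABCD}: card=6000; try (B,hash)→4950, (C,hash)→7000, (B,merge)→7050, (B,nl_idx)→11350, (C,merge)→27950, (B,nl)→33250 …(+1); best=4950 via (B,hash)

cost=4950; order=D,A,C,B; methods=hash,merge,hash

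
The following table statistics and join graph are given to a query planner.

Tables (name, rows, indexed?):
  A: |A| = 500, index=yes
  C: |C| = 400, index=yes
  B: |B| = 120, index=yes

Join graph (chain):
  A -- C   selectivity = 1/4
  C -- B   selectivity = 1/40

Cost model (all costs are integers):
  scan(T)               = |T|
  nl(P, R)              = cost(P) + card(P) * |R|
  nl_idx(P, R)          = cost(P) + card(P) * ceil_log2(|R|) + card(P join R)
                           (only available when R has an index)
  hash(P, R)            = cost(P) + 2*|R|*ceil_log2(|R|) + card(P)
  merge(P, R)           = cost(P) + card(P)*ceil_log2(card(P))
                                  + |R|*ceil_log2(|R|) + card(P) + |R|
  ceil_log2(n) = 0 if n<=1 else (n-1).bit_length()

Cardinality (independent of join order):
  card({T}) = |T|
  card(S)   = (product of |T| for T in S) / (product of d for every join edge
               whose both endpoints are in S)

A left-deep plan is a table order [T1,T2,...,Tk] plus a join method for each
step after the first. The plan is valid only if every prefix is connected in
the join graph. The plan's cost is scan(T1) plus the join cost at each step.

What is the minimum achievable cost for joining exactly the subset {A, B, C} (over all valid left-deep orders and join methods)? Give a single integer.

12600

Selinger DP over subsets of {A,B,C}:
  {A}: scan cost=500, card=500
  {C}: scan cost=400, card=400
  {B}: scan cost=120, card=120
  {AC}: card=50000; try (C,hash)→8200, (A,merge)→9400, (C,merge)→9500, (A,hash)→9800, (A,nl_idx)→54000, (C,nl_idx)→55000 …(+2); best=8200 via (C,hash)
  {BC}: card=1200; try (C,nl_idx)→2400, (B,hash)→2480, (B,nl_idx)→4400, (C,merge)→5080, (B,merge)→5360, (C,hash)→7440 …(+2); best=2400 via (C,nl_idx)
  {ABC}: card=150000; try (A,hash)→12600, (A,merge)→21800, (B,hash)→59880, (A,nl_idx)→163200, (B,nl_idx)→508200, (A,nl)→602400 …(+2); best=12600 via (A,hash)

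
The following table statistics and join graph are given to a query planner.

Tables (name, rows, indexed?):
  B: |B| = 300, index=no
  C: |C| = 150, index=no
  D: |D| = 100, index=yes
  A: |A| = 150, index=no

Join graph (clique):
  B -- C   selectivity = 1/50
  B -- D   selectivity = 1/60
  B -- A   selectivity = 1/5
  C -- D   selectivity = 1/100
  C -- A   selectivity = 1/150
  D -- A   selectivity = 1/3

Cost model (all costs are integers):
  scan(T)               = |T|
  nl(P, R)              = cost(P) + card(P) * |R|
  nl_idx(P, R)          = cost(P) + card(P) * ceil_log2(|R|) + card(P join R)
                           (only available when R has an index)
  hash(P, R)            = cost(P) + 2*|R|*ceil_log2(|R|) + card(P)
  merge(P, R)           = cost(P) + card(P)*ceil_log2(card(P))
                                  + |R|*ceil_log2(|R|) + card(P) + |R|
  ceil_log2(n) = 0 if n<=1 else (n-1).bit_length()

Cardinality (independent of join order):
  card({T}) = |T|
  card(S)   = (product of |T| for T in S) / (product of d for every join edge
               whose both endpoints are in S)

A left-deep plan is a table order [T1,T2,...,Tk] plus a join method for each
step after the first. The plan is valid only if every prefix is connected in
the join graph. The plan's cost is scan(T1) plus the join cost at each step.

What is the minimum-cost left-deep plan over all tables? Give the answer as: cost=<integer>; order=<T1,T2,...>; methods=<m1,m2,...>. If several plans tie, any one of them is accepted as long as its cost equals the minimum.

cost=6325; order=B,D,C,A; methods=hash,hash,merge

Selinger DP (subsets sized 1..n):
  {B}: scan cost=300, card=300
  {C}: scan cost=150, card=150
  {D}: scan cost=100, card=100
  {A}: scan cost=150, card=150
  {BC}: card=900; try (C,hash)→3000, (B,merge)→4500, (C,merge)→4650, (B,hash)→5700, (B,nl)→45150, (C,nl)→45300; best=3000 via (C,hash)
  {BD}: card=500; try (D,hash)→2000, (D,nl_idx)→2900, (B,merge)→3900, (D,merge)→4100, (B,hash)→5600, (B,nl)→30100 …(+1); best=2000 via (D,hash)
  {AB}: card=9000; try (A,hash)→3000, (B,merge)→4500, (A,merge)→4650, (B,hash)→5700, (B,nl)→45150, (A,nl)→45300; best=3000 via (A,hash)
  {CD}: card=150; try (D,nl_idx)→1350, (D,hash)→1700, (C,merge)→2250, (D,merge)→2300, (C,hash)→2600, (C,nl)→15100 …(+1); best=1350 via (D,nl_idx)
  {AC}: card=150; try (C,hash)→2700, (A,hash)→2700, (C,merge)→2850, (A,merge)→2850, (C,nl)→22650, (A,nl)→22650; best=2700 via (C,hash)
  {AD}: card=5000; try (D,hash)→1700, (A,merge)→2250, (D,merge)→2300, (A,hash)→2600, (D,nl_idx)→6200, (A,nl)→15100 …(+1); best=1700 via (D,hash)
  {BCD}: card=15; try (C,hash)→4900, (D,hash)→5300, (B,merge)→5700, (B,hash)→6900, (C,merge)→8350, (D,nl_idx)→9315 …(+4); best=4900 via (C,hash)
  {ABC}: card=180; try (A,hash)→6300, (B,merge)→7050, (B,hash)→8250, (A,merge)→14250, (C,hash)→14400, (B,nl)→47700 …(+3); best=6300 via (A,hash)
  {ABD}: card=5000; try (A,hash)→4900, (A,merge)→8350, (B,hash)→12100, (D,hash)→13400, (D,nl_idx)→71000, (B,merge)→74700 …(+4); best=4900 via (A,hash)
  {ACD}: card=50; try (D,nl_idx)→3800, (A,hash)→3900, (A,merge)→4050, (D,hash)→4250, (D,merge)→4850, (C,hash)→9100 …(+4); best=3800 via (D,nl_idx)
  {ABCD}: card=1; try (A,merge)→6325, (B,merge)→7150, (A,nl)→7150, (A,hash)→7315, (D,nl_idx)→7561, (D,hash)→7880 …(+7); best=6325 via (A,merge)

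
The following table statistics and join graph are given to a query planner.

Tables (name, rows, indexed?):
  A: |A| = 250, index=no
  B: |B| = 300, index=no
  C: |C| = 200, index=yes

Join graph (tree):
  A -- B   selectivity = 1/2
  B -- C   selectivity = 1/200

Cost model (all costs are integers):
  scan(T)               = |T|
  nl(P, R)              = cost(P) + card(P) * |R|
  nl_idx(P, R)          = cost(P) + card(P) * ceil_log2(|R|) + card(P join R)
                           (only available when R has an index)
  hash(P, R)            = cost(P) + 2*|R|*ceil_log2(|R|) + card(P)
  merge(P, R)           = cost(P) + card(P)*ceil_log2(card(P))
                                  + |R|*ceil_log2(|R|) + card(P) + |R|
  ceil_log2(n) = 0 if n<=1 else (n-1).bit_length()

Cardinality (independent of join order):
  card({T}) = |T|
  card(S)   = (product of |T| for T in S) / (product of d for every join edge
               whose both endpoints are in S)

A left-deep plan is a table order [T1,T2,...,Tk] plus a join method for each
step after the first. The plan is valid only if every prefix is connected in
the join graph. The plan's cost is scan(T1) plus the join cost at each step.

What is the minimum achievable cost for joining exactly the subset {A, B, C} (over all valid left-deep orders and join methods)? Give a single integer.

7300

Selinger DP over subsets of {A,B,C}:
  {A}: scan cost=250, card=250
  {B}: scan cost=300, card=300
  {C}: scan cost=200, card=200
  {AB}: card=37500; try (A,hash)→4600, (B,merge)→5500, (A,merge)→5550, (B,hash)→5900, (B,nl)→75250, (A,nl)→75300; best=4600 via (A,hash)
  {BC}: card=300; try (C,nl_idx)→3000, (C,hash)→3800, (B,merge)→5000, (C,merge)→5100, (B,hash)→5800, (B,nl)→60200 …(+1); best=3000 via (C,nl_idx)
  {ABC}: card=37500; try (A,hash)→7300, (A,merge)→8250, (C,hash)→45300, (A,nl)→78000, (C,nl_idx)→342100, (C,merge)→643900 …(+1); best=7300 via (A,hash)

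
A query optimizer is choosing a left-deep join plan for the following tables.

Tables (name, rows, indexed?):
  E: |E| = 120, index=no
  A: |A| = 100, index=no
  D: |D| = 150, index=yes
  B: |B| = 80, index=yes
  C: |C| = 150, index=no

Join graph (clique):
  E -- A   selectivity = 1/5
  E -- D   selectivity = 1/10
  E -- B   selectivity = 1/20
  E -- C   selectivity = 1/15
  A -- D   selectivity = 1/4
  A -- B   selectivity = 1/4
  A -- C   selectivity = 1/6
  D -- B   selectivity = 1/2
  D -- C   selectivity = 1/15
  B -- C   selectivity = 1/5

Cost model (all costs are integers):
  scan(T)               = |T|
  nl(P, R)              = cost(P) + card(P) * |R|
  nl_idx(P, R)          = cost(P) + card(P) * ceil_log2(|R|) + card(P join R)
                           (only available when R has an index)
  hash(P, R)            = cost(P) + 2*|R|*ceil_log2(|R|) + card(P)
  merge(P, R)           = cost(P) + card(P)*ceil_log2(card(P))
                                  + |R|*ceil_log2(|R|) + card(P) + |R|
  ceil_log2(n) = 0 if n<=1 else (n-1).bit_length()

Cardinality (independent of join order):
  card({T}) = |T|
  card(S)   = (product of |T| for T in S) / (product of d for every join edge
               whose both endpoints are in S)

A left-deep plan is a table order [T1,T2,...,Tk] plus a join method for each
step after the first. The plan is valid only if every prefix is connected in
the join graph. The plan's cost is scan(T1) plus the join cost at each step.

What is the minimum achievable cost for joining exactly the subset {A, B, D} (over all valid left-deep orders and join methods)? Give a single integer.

5720

Selinger DP over subsets of {A,B,D}:
  {A}: scan cost=100, card=100
  {D}: scan cost=150, card=150
  {B}: scan cost=80, card=80
  {AD}: card=3750; try (A,hash)→1700, (D,merge)→2250, (A,merge)→2300, (D,hash)→2600, (D,nl_idx)→4650, (D,nl)→15100 …(+1); best=1700 via (A,hash)
  {AB}: card=2000; try (B,hash)→1320, (A,merge)→1520, (B,merge)→1540, (A,hash)→1560, (B,nl_idx)→2800, (A,nl)→8080 …(+1); best=1320 via (B,hash)
  {BD}: card=6000; try (B,hash)→1420, (D,merge)→2070, (B,merge)→2140, (D,hash)→2560, (D,nl_idx)→6720, (B,nl_idx)→7200 …(+2); best=1420 via (B,hash)
  {ABD}: card=37500; try (D,hash)→5720, (B,hash)→6570, (A,hash)→8820, (D,merge)→26670, (B,merge)→51090, (D,nl_idx)→54820 …(+5); best=5720 via (D,hash)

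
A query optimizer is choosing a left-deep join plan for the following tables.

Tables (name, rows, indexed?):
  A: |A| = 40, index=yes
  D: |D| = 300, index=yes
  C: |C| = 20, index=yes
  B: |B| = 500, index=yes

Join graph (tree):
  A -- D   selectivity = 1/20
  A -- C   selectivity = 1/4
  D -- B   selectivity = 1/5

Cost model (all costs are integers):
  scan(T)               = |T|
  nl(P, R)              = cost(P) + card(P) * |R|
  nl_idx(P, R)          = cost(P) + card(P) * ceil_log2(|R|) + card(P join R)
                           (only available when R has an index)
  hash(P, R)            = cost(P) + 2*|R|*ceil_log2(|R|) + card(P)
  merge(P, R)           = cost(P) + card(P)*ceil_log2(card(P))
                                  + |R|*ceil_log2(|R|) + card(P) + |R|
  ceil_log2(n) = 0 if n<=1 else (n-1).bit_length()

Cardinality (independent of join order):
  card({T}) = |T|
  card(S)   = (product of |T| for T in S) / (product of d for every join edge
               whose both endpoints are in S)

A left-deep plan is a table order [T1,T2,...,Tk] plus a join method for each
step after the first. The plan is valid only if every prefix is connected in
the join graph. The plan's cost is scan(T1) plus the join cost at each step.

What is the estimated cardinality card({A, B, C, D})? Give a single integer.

300000

Tables in S: A(40), B(500), C(20), D(300)
Edges inside S: A-D(d=20), A-C(d=4), D-B(d=5)
numerator = 40 * 500 * 20 * 300 = 120000000
denominator = 20 * 4 * 5 = 400
card(S) = 120000000 / 400 = 300000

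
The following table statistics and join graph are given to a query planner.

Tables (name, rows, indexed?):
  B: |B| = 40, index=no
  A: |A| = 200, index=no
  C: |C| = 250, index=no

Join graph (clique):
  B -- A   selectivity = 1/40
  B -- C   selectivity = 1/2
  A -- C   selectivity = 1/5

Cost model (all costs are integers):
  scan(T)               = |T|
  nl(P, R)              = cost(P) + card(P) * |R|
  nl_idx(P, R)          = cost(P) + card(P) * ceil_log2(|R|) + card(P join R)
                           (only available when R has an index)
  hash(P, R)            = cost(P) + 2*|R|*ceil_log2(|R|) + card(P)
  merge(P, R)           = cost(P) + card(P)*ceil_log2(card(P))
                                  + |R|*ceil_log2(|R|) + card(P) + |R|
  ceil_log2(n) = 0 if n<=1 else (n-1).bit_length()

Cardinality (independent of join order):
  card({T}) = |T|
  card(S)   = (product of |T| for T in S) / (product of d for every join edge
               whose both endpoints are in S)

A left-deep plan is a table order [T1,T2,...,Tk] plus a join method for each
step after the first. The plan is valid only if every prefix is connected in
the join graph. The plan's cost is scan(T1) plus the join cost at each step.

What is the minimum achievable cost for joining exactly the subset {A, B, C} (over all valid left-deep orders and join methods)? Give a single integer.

4930

Selinger DP over subsets of {A,B,C}:
  {B}: scan cost=40, card=40
  {A}: scan cost=200, card=200
  {C}: scan cost=250, card=250
  {AB}: card=200; try (B,hash)→880, (A,merge)→2120, (B,merge)→2280, (A,hash)→3280, (A,nl)→8040, (B,nl)→8200; best=880 via (B,hash)
  {BC}: card=5000; try (B,hash)→980, (C,merge)→2570, (B,merge)→2780, (C,hash)→4080, (C,nl)→10040, (B,nl)→10250; best=980 via (B,hash)
  {AC}: card=10000; try (A,hash)→3700, (C,merge)→4250, (A,merge)→4300, (C,hash)→4400, (C,nl)→50200, (A,nl)→50250; best=3700 via (A,hash)
  {ABC}: card=5000; try (C,merge)→4930, (C,hash)→5080, (A,hash)→9180, (B,hash)→14180, (C,nl)→50880, (A,merge)→72780 …(+3); best=4930 via (C,merge)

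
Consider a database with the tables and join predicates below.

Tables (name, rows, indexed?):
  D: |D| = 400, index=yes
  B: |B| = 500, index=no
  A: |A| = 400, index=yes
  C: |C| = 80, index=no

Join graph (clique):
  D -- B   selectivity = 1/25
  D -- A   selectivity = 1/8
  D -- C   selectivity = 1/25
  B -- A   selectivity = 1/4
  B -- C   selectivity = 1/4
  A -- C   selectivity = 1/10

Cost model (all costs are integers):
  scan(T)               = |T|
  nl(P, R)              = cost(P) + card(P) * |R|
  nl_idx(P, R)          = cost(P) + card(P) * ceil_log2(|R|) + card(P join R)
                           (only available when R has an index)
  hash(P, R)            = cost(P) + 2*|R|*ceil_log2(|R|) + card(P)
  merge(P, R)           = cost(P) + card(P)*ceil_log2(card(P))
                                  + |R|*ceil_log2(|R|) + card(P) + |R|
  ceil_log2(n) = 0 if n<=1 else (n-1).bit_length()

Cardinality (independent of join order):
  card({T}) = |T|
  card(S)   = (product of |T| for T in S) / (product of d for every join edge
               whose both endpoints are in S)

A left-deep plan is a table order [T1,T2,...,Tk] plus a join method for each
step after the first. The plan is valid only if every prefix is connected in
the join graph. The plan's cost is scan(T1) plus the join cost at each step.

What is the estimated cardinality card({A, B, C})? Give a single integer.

Tables in S: A(400), B(500), C(80)
Edges inside S: B-A(d=4), B-C(d=4), A-C(d=10)
numerator = 400 * 500 * 80 = 16000000
denominator = 4 * 4 * 10 = 160
card(S) = 16000000 / 160 = 100000

100000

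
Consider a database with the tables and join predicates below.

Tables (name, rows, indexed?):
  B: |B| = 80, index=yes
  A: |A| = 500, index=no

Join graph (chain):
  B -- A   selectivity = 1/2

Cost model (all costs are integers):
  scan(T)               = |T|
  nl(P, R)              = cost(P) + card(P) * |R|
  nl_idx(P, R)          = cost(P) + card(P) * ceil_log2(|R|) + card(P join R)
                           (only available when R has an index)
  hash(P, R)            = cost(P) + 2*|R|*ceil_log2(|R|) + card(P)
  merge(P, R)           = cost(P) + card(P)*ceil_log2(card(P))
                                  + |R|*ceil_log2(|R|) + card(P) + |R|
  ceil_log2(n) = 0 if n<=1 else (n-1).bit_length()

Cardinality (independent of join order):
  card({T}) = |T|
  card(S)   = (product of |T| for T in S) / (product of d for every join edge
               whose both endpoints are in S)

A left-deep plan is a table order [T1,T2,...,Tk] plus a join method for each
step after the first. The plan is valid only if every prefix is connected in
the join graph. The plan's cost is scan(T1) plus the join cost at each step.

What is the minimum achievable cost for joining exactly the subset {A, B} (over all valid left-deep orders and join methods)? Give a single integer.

Selinger DP over subsets of {A,B}:
  {B}: scan cost=80, card=80
  {A}: scan cost=500, card=500
  {AB}: card=20000; try (B,hash)→2120, (A,merge)→5720, (B,merge)→6140, (A,hash)→9160, (B,nl_idx)→24000, (A,nl)→40080 …(+1); best=2120 via (B,hash)

2120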